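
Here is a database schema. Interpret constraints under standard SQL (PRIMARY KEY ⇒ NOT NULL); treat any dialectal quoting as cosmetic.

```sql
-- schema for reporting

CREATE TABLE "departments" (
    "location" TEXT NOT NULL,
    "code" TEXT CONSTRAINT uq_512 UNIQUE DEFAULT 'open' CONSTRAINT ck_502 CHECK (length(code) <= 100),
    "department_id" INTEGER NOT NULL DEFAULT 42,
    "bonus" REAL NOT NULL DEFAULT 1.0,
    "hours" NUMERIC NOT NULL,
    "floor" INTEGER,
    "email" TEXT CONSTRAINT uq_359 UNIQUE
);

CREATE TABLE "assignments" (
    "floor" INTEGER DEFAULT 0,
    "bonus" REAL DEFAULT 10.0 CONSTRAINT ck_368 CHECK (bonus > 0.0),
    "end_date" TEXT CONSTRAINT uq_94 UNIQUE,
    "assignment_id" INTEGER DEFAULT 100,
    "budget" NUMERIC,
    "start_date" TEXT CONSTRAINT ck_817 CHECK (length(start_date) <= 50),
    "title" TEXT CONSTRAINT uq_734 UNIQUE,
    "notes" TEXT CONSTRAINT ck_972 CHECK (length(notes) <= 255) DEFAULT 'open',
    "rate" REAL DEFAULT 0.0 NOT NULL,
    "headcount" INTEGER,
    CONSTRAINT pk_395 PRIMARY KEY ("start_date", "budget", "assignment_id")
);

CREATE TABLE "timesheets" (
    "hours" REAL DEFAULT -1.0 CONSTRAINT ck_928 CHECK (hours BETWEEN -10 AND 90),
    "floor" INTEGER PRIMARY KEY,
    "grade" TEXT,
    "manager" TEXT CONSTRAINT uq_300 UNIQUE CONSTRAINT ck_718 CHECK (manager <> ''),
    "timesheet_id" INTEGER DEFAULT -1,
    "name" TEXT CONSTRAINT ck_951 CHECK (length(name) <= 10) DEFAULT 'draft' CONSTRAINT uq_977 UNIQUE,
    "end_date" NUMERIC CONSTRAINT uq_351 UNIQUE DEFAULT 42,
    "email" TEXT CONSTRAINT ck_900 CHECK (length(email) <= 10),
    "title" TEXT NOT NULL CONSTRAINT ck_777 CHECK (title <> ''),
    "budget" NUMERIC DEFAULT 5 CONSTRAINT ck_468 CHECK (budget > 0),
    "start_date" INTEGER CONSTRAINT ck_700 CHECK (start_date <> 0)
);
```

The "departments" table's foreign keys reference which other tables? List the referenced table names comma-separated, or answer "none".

none

No column in departments has a REFERENCES clause.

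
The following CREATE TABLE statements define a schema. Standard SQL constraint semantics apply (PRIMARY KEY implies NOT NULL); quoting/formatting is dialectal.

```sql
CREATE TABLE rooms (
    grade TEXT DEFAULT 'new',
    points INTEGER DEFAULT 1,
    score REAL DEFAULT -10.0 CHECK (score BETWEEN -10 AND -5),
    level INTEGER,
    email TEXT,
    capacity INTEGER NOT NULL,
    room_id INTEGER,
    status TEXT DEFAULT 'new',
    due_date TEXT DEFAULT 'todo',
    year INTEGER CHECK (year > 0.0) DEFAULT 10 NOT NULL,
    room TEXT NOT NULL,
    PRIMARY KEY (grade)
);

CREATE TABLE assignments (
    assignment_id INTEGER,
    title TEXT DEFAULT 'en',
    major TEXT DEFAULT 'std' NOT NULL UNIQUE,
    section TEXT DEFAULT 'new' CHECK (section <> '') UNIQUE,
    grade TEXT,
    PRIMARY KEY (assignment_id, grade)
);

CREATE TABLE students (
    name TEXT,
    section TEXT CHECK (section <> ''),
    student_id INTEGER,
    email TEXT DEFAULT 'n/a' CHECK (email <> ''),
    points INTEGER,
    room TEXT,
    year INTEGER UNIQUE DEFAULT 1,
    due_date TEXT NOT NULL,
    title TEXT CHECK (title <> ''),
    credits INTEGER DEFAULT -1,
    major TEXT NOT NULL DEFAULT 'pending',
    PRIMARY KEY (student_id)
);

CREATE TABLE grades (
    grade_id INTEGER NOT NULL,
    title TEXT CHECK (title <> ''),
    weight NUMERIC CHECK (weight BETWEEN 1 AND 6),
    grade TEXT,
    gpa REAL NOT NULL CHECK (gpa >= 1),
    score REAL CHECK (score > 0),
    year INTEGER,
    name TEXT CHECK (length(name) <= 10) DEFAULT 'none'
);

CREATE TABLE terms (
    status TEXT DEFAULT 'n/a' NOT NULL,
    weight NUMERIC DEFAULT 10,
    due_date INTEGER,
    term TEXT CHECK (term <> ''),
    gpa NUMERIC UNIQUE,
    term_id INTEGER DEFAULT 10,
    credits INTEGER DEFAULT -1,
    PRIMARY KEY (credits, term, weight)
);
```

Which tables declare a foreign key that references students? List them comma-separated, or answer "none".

No REFERENCES clause anywhere in the schema names students.

none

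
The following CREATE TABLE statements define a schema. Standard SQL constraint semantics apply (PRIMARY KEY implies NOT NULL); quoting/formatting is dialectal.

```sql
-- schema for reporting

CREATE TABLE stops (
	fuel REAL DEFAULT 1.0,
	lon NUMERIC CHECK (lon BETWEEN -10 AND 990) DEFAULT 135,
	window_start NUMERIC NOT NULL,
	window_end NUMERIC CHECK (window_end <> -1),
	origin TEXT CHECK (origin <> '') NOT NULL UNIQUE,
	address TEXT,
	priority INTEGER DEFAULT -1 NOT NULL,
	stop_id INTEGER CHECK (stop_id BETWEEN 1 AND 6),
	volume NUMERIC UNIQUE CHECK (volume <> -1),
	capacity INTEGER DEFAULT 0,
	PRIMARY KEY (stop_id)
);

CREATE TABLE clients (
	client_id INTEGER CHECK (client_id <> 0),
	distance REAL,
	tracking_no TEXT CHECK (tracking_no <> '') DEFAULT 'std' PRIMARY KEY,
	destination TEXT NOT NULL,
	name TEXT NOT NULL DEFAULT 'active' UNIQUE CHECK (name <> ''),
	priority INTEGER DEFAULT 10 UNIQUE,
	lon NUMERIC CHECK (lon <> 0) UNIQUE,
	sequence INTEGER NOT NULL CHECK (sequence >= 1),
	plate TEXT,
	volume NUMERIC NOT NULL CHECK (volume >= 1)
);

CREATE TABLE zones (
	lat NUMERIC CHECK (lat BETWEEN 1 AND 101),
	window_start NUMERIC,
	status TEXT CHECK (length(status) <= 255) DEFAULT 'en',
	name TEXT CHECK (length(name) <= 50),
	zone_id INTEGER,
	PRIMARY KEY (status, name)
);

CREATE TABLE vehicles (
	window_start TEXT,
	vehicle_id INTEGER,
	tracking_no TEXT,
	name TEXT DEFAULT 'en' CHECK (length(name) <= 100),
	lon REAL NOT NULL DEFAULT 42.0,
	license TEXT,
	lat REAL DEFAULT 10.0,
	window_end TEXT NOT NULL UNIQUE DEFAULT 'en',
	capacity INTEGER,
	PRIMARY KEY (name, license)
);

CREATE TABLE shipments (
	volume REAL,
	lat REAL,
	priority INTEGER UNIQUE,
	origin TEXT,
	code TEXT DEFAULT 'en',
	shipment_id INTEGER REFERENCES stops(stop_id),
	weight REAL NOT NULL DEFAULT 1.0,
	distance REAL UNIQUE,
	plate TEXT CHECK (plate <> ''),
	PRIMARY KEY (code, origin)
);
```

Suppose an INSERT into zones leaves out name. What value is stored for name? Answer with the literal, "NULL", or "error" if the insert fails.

name has no DEFAULT clause.
Omitting it would insert NULL, but it is part of the PRIMARY KEY, so the INSERT fails.

error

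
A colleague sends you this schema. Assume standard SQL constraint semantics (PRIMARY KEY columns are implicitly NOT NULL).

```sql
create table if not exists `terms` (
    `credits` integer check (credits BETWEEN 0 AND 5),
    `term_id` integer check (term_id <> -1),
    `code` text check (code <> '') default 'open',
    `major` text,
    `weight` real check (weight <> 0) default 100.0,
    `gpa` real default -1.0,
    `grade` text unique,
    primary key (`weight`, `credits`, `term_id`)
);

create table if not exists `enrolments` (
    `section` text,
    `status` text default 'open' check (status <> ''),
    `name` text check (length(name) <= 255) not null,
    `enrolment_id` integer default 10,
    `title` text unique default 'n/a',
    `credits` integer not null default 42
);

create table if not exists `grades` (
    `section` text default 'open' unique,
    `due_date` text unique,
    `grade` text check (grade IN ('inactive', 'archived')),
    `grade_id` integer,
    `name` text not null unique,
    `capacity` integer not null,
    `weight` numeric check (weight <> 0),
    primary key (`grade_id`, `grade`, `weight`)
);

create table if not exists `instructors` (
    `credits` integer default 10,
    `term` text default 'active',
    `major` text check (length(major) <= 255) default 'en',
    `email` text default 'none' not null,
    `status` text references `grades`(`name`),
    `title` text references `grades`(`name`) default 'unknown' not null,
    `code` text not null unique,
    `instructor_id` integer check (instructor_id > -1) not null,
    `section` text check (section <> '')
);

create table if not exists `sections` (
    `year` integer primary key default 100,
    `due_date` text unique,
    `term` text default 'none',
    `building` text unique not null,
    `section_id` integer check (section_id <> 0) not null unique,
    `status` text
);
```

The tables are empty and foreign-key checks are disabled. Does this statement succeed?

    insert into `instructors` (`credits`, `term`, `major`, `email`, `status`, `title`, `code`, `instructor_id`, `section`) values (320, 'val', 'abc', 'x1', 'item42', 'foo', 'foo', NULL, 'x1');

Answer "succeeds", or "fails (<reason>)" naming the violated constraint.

fails (NOT NULL on instructor_id)

instructor_id is explicitly set to NULL, but instructor_id is declared NOT NULL.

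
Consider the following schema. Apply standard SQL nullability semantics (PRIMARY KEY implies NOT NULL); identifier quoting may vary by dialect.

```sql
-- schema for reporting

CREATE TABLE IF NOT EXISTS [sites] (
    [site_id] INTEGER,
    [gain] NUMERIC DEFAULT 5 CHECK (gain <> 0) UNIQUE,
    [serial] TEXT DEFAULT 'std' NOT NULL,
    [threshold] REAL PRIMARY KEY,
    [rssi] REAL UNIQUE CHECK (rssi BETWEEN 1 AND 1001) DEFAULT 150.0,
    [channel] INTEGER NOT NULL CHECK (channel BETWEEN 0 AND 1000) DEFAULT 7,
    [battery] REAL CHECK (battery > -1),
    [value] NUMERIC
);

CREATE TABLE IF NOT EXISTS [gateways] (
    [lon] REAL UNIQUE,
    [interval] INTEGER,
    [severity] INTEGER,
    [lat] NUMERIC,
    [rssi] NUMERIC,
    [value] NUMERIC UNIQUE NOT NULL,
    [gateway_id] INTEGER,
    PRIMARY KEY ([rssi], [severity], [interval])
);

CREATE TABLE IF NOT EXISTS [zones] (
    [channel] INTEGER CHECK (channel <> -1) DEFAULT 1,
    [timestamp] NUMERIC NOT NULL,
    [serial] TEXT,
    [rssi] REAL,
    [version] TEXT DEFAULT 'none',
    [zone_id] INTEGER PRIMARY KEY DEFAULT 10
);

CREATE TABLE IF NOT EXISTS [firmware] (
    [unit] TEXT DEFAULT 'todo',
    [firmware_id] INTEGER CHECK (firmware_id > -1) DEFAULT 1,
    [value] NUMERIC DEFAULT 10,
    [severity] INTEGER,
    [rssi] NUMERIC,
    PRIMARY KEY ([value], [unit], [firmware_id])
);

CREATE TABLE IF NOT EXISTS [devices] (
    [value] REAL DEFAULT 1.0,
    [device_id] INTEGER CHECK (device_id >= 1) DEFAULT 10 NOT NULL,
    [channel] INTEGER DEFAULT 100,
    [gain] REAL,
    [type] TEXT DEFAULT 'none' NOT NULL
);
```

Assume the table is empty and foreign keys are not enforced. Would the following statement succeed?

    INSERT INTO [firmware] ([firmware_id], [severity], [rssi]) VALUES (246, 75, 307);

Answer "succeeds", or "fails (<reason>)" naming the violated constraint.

succeeds

NOT NULL columns: firmware_id is supplied; unit defaults to 'todo'; value defaults to 10.
CHECK constraints: 246 satisfies (firmware_id > -1).
No constraint is violated.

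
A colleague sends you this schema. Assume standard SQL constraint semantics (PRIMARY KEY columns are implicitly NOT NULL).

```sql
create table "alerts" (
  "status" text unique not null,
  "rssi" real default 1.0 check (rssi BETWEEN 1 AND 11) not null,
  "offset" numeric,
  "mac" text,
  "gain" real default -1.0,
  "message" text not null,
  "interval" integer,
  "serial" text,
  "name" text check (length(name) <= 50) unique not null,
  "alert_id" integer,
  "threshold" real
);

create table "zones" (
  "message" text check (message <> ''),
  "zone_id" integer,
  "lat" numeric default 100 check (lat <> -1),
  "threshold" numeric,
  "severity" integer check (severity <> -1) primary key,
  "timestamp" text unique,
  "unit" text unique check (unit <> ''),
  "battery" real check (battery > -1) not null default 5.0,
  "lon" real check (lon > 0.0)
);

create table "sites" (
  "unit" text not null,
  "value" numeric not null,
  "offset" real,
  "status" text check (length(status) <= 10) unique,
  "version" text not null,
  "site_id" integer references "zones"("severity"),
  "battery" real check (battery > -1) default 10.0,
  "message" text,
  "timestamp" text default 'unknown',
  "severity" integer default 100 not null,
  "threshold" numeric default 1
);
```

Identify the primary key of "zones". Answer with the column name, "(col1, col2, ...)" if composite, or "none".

severity

severity is declared PRIMARY KEY inline on the column.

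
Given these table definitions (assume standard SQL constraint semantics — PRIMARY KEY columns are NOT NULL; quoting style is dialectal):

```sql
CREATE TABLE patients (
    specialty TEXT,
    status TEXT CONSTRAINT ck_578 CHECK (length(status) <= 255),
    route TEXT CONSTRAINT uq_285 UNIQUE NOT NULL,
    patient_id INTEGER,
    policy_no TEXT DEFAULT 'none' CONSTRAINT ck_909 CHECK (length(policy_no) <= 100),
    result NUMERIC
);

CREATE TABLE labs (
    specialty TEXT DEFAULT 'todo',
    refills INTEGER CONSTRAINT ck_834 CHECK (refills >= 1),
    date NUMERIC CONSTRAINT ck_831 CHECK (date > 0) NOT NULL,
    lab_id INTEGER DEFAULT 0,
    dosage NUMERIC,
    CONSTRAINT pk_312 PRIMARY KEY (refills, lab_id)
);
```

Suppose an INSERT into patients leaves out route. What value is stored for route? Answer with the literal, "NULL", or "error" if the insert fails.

route has no DEFAULT clause.
Omitting it would insert NULL, but it is declared NOT NULL, so the INSERT fails.

error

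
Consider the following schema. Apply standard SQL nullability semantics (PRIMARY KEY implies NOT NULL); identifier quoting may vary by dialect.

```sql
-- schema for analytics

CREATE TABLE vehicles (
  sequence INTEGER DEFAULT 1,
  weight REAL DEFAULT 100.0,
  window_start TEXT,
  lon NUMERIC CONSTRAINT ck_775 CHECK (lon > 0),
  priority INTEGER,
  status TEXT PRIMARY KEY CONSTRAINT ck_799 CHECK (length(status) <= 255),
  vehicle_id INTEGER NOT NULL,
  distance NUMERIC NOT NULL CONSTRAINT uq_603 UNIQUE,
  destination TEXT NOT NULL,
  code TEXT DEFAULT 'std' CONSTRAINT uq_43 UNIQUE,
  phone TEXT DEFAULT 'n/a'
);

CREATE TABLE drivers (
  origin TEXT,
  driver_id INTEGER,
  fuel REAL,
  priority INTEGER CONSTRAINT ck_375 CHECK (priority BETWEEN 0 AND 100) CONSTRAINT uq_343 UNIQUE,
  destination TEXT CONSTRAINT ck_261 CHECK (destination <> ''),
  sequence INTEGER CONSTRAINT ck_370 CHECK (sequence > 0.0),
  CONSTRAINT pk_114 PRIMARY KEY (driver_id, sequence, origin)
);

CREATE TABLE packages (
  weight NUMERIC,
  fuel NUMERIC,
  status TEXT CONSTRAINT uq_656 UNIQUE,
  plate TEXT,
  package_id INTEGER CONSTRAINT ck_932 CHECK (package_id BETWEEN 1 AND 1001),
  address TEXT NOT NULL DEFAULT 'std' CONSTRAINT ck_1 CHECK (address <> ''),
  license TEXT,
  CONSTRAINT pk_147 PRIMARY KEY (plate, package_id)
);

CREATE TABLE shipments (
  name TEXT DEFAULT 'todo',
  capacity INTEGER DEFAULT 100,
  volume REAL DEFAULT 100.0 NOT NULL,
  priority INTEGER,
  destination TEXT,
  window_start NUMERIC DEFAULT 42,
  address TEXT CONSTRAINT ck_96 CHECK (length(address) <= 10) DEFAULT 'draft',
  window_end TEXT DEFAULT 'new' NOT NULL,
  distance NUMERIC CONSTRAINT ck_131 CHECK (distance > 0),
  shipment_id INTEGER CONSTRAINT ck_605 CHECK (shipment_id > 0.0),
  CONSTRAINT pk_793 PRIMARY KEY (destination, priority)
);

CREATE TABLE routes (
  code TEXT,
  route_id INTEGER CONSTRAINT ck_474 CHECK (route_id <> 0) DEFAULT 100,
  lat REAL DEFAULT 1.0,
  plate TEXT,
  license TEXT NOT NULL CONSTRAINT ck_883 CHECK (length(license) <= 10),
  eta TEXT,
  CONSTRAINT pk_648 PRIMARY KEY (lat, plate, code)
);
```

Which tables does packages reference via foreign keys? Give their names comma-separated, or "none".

none

No column in packages has a REFERENCES clause.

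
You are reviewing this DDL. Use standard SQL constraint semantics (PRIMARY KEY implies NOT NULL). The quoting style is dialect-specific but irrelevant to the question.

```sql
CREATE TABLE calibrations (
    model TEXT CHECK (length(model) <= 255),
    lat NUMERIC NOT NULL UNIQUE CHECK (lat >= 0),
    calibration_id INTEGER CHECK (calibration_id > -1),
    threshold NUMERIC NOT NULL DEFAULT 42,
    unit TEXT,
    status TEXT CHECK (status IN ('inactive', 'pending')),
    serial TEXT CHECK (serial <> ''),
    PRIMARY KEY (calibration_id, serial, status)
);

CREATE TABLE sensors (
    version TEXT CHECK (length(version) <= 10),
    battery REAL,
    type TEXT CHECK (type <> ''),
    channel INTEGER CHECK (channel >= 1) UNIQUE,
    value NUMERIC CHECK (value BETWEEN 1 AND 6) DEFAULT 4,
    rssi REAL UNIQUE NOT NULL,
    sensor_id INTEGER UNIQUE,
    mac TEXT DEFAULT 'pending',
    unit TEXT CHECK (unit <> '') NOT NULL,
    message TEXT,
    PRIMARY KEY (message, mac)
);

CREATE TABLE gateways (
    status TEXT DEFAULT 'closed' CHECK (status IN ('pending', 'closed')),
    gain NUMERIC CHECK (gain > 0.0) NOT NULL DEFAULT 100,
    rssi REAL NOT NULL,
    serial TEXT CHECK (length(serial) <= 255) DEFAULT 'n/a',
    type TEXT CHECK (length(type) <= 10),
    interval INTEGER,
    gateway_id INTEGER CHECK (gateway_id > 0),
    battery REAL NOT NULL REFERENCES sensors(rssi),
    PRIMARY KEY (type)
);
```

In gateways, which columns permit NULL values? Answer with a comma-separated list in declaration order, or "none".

status, serial, interval, gateway_id

- status: CHECK does not forbid NULL (a CHECK constraint passes when its expression is NULL) → nullable.
- gain: declared NOT NULL → not nullable.
- rssi: declared NOT NULL → not nullable.
- serial: CHECK does not forbid NULL (a CHECK constraint passes when its expression is NULL) → nullable.
- type: part of the PRIMARY KEY, which implies NOT NULL → not nullable.
- interval: no NOT NULL constraint applies → nullable.
- gateway_id: CHECK does not forbid NULL (a CHECK constraint passes when its expression is NULL) → nullable.
- battery: declared NOT NULL → not nullable.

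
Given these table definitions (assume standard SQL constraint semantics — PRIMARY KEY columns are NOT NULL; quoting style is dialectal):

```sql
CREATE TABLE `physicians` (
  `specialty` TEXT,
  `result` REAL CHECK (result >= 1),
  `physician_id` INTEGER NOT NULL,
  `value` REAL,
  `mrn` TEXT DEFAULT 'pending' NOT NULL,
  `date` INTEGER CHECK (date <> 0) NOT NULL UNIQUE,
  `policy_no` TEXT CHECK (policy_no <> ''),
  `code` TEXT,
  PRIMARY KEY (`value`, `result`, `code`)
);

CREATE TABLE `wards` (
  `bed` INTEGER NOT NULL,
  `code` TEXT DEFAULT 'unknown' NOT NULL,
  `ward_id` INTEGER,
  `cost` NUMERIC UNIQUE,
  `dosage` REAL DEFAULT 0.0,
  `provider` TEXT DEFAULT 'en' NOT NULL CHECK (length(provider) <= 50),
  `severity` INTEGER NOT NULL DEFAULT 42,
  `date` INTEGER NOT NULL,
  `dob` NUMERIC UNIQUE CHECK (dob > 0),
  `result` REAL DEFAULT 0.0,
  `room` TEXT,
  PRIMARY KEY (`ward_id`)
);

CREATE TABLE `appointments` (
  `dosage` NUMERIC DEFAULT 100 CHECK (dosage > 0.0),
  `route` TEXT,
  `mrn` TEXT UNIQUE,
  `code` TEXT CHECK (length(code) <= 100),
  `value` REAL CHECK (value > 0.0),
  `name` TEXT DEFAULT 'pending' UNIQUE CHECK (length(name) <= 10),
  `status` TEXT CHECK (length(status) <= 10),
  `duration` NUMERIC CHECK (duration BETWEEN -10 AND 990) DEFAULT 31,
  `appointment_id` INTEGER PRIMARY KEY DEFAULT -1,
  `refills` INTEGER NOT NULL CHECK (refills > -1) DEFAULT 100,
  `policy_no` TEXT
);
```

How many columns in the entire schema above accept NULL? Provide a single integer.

physicians: 2 nullable (specialty, policy_no — PK (value, result, code) and explicit NOT NULL columns excluded).
wards: 5 nullable (cost, dosage, dob, result, room — PK (ward_id) and explicit NOT NULL columns excluded).
appointments: 9 nullable (dosage, route, mrn, code, value, name, status, duration, policy_no — PK (appointment_id) and explicit NOT NULL columns excluded).
Total: 2 + 5 + 9 = 16.

16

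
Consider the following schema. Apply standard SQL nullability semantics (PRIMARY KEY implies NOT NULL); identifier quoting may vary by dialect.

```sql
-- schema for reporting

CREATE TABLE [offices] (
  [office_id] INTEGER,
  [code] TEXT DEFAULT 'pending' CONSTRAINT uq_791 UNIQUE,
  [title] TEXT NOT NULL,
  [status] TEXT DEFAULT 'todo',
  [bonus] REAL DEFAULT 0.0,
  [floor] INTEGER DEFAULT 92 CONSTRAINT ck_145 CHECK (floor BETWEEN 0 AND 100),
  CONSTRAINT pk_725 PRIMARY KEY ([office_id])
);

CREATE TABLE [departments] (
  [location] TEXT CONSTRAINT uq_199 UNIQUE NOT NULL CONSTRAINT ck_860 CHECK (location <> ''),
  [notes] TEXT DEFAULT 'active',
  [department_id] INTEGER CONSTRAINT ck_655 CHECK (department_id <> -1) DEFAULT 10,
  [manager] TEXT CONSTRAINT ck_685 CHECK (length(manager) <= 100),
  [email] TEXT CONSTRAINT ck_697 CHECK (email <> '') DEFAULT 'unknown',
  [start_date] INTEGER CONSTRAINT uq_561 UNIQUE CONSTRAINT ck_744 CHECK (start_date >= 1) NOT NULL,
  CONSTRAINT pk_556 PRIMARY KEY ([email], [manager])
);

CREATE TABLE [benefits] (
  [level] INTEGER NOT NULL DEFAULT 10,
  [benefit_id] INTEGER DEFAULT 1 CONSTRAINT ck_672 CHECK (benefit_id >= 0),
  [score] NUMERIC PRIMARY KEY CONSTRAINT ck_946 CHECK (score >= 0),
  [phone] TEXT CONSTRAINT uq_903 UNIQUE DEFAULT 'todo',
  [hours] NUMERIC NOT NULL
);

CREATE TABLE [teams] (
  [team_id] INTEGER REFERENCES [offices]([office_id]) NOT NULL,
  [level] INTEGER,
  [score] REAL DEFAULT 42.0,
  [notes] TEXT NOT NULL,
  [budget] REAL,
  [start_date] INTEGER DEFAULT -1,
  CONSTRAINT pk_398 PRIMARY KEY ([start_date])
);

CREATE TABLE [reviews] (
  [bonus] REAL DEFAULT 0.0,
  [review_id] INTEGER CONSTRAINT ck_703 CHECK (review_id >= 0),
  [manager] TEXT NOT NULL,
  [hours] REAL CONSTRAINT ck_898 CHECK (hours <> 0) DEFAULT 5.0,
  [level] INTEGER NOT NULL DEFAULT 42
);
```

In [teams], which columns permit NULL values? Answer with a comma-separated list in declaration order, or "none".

level, score, budget

- team_id: declared NOT NULL → not nullable.
- level: no NOT NULL constraint applies → nullable.
- score: DEFAULT only fills an omitted column; an explicit NULL is still allowed → nullable.
- notes: declared NOT NULL → not nullable.
- budget: no NOT NULL constraint applies → nullable.
- start_date: part of the PRIMARY KEY, which implies NOT NULL → not nullable.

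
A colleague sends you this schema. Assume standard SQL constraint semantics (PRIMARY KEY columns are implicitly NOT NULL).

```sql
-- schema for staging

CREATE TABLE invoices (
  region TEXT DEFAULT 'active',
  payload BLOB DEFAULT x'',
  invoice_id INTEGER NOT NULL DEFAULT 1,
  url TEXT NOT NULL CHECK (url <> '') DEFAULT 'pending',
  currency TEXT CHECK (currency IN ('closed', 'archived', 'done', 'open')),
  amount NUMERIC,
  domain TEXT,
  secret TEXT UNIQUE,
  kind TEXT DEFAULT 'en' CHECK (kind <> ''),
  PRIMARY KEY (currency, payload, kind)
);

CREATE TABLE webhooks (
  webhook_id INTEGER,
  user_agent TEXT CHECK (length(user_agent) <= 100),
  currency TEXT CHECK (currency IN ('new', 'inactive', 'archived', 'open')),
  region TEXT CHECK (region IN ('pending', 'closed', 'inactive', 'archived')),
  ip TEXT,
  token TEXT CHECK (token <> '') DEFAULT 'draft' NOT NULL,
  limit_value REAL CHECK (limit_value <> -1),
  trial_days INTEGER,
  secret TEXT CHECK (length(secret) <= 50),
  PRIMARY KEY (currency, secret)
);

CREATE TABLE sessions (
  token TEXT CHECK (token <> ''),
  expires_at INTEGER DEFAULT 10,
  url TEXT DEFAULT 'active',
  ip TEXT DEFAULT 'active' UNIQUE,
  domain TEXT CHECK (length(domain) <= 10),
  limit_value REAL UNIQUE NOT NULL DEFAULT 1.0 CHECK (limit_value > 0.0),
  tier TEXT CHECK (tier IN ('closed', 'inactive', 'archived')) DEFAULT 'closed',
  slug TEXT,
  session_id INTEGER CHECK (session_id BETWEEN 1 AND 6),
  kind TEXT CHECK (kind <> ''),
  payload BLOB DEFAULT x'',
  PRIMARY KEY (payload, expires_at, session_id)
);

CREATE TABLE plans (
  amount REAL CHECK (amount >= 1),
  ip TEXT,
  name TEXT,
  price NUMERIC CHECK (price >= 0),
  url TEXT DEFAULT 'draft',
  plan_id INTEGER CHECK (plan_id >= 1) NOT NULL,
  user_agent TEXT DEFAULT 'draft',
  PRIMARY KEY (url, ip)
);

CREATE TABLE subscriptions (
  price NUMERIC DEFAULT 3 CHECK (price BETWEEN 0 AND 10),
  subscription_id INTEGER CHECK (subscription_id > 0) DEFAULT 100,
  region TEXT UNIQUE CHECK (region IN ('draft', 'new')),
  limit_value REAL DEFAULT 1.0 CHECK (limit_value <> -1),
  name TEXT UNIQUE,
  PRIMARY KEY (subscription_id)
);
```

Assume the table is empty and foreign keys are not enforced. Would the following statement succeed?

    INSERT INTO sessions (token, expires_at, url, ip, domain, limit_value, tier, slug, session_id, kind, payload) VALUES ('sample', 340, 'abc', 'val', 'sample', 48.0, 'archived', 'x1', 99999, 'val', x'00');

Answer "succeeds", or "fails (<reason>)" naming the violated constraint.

The value 99999 for session_id violates CHECK (session_id BETWEEN 1 AND 6).

fails (CHECK on session_id)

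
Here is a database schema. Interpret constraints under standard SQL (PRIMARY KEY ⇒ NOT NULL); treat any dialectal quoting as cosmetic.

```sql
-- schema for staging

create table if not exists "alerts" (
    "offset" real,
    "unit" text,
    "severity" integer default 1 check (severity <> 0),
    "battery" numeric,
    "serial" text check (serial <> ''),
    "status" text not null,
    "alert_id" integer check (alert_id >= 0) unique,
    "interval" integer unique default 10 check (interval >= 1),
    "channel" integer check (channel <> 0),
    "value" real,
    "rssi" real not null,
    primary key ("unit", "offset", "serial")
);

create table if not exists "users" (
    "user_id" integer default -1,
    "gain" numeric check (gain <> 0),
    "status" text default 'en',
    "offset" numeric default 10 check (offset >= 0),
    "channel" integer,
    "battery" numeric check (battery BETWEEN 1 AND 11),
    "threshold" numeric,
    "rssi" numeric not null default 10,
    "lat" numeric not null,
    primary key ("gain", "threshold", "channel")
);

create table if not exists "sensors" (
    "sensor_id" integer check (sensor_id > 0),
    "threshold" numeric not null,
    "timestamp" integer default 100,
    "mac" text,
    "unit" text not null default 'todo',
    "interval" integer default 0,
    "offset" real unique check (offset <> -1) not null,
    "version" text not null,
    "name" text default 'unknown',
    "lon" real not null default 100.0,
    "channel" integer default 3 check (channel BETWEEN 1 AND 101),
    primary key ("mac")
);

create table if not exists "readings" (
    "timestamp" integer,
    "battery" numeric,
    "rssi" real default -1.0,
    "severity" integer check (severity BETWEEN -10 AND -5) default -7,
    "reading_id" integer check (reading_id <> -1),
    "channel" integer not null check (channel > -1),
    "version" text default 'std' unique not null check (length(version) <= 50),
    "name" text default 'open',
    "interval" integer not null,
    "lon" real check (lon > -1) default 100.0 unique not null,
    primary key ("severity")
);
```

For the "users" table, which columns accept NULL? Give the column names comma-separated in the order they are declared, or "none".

- user_id: DEFAULT only fills an omitted column; an explicit NULL is still allowed → nullable.
- gain: part of the PRIMARY KEY, which implies NOT NULL → not nullable.
- status: DEFAULT only fills an omitted column; an explicit NULL is still allowed → nullable.
- offset: CHECK does not forbid NULL (a CHECK constraint passes when its expression is NULL) → nullable.
- channel: part of the PRIMARY KEY, which implies NOT NULL → not nullable.
- battery: CHECK does not forbid NULL (a CHECK constraint passes when its expression is NULL) → nullable.
- threshold: part of the PRIMARY KEY, which implies NOT NULL → not nullable.
- rssi: declared NOT NULL → not nullable.
- lat: declared NOT NULL → not nullable.

user_id, status, offset, battery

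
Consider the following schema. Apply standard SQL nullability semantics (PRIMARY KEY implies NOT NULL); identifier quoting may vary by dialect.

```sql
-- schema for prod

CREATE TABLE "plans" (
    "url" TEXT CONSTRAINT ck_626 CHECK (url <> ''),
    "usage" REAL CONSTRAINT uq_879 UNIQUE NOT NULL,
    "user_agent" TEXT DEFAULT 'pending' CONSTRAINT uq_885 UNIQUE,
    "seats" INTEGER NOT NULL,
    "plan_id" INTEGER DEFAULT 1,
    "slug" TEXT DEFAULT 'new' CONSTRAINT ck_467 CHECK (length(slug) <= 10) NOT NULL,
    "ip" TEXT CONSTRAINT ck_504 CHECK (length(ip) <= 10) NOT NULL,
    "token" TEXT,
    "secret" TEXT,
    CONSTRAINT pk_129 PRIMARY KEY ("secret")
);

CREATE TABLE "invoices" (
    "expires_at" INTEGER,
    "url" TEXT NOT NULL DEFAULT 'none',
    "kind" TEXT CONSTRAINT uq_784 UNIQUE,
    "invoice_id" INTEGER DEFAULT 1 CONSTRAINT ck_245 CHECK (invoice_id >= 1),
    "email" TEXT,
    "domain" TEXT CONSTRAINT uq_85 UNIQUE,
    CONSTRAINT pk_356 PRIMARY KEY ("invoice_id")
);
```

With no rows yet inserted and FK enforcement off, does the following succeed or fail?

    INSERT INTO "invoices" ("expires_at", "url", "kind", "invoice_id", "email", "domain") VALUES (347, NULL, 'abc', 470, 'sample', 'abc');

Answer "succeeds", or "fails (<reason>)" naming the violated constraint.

fails (NOT NULL on url)

url is explicitly set to NULL, but url is declared NOT NULL.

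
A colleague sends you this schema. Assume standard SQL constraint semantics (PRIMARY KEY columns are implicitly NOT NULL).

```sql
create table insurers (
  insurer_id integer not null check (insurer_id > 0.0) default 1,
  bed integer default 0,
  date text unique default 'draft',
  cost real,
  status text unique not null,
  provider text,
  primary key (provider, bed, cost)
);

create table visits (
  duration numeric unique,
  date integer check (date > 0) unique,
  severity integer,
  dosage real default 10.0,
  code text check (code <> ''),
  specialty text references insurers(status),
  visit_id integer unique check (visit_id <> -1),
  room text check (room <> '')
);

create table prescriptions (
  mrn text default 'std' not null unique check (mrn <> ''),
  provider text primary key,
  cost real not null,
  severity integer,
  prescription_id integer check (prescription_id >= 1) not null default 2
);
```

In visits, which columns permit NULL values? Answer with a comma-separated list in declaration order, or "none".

duration, date, severity, dosage, code, specialty, visit_id, room

- duration: UNIQUE does not imply NOT NULL → nullable.
- date: CHECK does not forbid NULL (a CHECK constraint passes when its expression is NULL) → nullable.
- severity: no NOT NULL constraint applies → nullable.
- dosage: DEFAULT only fills an omitted column; an explicit NULL is still allowed → nullable.
- code: CHECK does not forbid NULL (a CHECK constraint passes when its expression is NULL) → nullable.
- specialty: a foreign key column may be NULL unless separately constrained → nullable.
- visit_id: CHECK does not forbid NULL (a CHECK constraint passes when its expression is NULL) → nullable.
- room: CHECK does not forbid NULL (a CHECK constraint passes when its expression is NULL) → nullable.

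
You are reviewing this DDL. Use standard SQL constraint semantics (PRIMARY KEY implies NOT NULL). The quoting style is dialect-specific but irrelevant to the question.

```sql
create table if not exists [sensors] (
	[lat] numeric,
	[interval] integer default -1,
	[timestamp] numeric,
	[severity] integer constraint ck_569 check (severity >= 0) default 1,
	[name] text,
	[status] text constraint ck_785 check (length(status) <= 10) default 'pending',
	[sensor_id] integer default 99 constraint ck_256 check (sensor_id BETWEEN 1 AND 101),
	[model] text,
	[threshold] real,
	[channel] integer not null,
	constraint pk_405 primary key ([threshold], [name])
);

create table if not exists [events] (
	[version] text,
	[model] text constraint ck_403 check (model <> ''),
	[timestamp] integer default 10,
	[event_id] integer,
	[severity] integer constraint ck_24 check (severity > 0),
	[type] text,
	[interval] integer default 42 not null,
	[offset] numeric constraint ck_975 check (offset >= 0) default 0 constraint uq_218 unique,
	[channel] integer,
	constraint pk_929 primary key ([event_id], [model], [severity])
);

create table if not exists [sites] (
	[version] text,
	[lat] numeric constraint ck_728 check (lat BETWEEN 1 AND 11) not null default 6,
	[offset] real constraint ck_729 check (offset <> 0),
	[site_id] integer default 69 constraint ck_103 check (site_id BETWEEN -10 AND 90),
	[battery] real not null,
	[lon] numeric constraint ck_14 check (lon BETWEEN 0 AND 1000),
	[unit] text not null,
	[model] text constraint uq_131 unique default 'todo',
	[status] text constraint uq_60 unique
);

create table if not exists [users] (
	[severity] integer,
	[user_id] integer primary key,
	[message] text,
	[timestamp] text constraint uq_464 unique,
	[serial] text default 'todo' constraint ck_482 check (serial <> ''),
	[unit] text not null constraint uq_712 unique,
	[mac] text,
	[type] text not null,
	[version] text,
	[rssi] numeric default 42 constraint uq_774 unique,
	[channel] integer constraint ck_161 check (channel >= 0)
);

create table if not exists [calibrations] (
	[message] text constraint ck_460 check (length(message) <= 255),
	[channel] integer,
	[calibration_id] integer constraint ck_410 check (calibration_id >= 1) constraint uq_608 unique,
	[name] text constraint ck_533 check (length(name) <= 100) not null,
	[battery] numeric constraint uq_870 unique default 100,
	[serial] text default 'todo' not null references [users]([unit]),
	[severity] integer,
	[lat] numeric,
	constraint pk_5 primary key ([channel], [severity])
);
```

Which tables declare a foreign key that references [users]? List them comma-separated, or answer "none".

calibrations

- calibrations.serial references users(unit).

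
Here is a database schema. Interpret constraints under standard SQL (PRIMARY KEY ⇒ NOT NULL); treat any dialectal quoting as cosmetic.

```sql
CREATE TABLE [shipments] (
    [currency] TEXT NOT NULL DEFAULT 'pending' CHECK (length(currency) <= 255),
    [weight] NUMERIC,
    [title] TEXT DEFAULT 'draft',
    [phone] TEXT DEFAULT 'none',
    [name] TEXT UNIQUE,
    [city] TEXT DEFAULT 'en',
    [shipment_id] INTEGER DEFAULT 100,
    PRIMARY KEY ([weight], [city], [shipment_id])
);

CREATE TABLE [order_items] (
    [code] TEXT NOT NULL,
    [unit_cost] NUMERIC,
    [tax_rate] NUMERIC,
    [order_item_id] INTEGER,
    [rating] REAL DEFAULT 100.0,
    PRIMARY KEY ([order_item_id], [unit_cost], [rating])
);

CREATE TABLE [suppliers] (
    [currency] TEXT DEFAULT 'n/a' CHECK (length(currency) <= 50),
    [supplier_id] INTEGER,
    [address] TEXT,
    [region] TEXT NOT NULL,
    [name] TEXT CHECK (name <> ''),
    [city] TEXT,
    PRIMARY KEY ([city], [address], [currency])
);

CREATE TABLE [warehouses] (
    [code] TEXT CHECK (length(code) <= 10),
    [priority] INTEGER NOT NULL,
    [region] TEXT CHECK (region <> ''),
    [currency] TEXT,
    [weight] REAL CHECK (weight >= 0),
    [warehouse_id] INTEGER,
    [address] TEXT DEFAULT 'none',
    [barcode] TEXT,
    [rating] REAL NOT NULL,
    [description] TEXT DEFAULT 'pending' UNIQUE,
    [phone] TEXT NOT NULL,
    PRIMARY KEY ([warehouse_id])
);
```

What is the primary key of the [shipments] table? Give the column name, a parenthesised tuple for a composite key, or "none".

A table-level PRIMARY KEY clause names 3 columns: weight, city, shipment_id.
This is a composite key — the combination is unique, not each column individually.

(weight, city, shipment_id)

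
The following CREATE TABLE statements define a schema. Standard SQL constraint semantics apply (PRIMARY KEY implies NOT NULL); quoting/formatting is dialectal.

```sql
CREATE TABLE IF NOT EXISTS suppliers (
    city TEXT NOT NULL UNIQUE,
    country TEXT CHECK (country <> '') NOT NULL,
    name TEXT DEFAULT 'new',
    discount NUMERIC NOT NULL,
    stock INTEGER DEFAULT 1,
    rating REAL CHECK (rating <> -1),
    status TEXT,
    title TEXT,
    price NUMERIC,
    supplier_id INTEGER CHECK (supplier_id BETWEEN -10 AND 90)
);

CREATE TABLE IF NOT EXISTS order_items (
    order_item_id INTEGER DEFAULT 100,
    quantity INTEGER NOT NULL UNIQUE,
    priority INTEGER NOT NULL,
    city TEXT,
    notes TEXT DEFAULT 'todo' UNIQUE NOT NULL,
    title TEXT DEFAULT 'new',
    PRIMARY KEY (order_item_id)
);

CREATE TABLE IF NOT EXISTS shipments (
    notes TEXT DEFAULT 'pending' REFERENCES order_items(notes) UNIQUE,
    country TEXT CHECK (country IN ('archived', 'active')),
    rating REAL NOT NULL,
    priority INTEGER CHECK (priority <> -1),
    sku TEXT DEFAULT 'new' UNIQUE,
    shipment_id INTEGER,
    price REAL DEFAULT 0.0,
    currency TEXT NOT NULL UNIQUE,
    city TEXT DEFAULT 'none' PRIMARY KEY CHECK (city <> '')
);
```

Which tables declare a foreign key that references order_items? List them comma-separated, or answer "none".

- shipments.notes references order_items(notes).

shipments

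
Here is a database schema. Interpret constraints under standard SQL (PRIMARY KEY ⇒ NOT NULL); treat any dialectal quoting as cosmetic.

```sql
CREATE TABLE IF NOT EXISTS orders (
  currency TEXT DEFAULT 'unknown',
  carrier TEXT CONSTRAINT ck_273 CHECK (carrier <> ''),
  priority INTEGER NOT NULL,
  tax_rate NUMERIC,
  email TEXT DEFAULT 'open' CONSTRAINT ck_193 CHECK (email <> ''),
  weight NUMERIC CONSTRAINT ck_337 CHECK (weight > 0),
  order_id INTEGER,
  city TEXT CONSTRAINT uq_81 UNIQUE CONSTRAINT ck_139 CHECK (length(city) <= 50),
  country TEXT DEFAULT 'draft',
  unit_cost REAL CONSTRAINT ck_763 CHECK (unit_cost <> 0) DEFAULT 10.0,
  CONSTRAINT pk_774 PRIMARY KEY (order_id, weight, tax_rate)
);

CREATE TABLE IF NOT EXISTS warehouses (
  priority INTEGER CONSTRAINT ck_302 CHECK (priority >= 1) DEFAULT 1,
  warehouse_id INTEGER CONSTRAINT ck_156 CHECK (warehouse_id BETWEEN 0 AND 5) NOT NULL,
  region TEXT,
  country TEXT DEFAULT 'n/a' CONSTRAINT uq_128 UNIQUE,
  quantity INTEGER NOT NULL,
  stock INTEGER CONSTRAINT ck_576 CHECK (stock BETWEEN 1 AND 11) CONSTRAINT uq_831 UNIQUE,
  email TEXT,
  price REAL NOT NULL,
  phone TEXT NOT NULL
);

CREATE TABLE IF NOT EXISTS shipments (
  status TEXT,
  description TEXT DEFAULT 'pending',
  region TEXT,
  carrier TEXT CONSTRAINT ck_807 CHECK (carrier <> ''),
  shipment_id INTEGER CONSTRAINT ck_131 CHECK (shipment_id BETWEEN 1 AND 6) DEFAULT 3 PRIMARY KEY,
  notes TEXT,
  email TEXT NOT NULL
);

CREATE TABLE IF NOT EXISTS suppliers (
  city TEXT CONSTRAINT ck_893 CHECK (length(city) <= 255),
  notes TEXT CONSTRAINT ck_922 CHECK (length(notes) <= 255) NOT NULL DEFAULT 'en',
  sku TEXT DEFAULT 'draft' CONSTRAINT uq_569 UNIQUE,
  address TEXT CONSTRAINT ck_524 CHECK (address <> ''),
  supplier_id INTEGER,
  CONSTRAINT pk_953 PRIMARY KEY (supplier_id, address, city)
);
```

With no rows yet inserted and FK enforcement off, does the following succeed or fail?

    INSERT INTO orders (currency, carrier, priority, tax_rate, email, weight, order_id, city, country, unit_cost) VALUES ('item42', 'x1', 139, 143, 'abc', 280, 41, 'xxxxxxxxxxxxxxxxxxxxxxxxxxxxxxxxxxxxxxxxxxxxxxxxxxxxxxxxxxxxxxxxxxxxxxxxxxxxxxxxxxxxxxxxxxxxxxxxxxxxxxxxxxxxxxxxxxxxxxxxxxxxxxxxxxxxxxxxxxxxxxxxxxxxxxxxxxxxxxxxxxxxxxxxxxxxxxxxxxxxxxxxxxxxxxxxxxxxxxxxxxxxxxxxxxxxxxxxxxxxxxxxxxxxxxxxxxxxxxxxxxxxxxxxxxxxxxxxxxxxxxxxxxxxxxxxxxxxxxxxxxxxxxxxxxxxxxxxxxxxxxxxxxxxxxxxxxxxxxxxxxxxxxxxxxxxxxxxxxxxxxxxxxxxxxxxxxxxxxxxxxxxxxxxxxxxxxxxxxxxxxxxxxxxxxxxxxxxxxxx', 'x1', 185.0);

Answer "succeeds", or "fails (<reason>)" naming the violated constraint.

fails (CHECK on city)

The value 'xxxxxxxxxxxxxxxxxxxxxxxxxxxxxxxxxxxxxxxxxxxxxxxxxxxxxxxxxxxxxxxxxxxxxxxxxxxxxxxxxxxxxxxxxxxxxxxxxxxxxxxxxxxxxxxxxxxxxxxxxxxxxxxxxxxxxxxxxxxxxxxxxxxxxxxxxxxxxxxxxxxxxxxxxxxxxxxxxxxxxxxxxxxxxxxxxxxxxxxxxxxxxxxxxxxxxxxxxxxxxxxxxxxxxxxxxxxxxxxxxxxxxxxxxxxxxxxxxxxxxxxxxxxxxxxxxxxxxxxxxxxxxxxxxxxxxxxxxxxxxxxxxxxxxxxxxxxxxxxxxxxxxxxxxxxxxxxxxxxxxxxxxxxxxxxxxxxxxxxxxxxxxxxxxxxxxxxxxxxxxxxxxxxxxxxxxxxxxxxx' for city violates CHECK (length(city) <= 50).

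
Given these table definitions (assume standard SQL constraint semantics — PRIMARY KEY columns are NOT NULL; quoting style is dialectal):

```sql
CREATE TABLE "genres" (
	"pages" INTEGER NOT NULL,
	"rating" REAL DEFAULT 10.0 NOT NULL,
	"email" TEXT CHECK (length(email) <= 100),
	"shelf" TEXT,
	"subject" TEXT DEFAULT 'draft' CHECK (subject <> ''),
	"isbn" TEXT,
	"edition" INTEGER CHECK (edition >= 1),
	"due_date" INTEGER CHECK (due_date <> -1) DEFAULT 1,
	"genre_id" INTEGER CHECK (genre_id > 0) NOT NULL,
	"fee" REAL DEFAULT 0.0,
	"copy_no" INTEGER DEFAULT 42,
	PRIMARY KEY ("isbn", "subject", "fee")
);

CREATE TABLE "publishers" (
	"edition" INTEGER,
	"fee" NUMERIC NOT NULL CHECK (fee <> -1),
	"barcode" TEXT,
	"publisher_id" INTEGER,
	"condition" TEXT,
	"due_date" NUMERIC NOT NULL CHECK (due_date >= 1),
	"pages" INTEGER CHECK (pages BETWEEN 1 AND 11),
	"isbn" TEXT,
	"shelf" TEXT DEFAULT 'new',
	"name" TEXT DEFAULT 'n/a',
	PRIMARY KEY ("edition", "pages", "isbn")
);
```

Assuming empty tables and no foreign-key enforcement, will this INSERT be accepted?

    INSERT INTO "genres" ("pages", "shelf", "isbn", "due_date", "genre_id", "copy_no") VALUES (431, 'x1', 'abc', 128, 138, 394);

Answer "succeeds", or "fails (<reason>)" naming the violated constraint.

succeeds

NOT NULL columns: fee defaults to 0.0; genre_id is supplied; isbn is supplied; pages is supplied; rating defaults to 10.0; subject defaults to 'draft'.
CHECK constraints: 128 satisfies (due_date <> -1); 138 satisfies (genre_id > 0).
No constraint is violated.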